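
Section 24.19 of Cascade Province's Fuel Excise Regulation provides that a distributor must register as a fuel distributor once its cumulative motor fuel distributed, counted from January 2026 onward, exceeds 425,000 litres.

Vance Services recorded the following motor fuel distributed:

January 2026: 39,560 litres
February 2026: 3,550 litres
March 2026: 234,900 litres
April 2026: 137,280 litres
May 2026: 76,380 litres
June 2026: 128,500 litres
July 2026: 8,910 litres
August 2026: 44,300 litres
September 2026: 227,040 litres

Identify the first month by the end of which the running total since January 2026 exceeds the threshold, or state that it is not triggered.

May 2026

Through January 2026: 39,560 litres
Through February 2026: 43,110 litres
Through March 2026: 278,010 litres
Through April 2026: 415,290 litres
Through May 2026: 491,670 litres ← exceeds threshold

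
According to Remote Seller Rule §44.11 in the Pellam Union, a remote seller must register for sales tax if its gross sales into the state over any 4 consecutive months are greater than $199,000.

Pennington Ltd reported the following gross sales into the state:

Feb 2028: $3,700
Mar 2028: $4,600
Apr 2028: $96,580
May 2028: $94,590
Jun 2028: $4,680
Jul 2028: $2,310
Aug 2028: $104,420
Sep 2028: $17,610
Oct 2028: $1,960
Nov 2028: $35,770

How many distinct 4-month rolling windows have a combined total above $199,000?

3

Feb 2028–May 2028: $3,700 + $4,600 + $96,580 + $94,590 = $199,470 (over)
Mar 2028–Jun 2028: $4,600 + $96,580 + $94,590 + $4,680 = $200,450 (over)
Apr 2028–Jul 2028: $96,580 + $94,590 + $4,680 + $2,310 = $198,160 (under)
May 2028–Aug 2028: $94,590 + $4,680 + $2,310 + $104,420 = $206,000 (over)
Jun 2028–Sep 2028: $4,680 + $2,310 + $104,420 + $17,610 = $129,020 (under)
Jul 2028–Oct 2028: $2,310 + $104,420 + $17,610 + $1,960 = $126,300 (under)
Aug 2028–Nov 2028: $104,420 + $17,610 + $1,960 + $35,770 = $159,760 (under)
3 windows exceed the threshold.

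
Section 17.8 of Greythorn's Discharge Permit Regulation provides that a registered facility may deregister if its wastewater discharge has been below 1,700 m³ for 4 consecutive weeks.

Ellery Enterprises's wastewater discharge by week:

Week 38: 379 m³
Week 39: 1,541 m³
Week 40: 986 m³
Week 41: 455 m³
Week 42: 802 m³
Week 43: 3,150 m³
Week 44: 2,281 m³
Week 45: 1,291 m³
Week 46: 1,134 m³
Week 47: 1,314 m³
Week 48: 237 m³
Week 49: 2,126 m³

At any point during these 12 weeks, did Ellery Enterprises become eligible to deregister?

Yes

Weeks below 1,700 m³: Week 38, Week 39, Week 40, Week 41, Week 42, Week 45, Week 46, Week 47, Week 48.
Longest run of consecutive weeks below the threshold: 5.
5 ≥ 4, so Ellery Enterprises became eligible.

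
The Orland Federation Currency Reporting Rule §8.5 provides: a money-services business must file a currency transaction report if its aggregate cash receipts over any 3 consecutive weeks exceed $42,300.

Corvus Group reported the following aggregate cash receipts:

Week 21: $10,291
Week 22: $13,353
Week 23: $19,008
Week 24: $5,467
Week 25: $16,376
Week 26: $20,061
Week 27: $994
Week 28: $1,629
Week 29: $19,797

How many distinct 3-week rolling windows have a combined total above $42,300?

Week 21–Week 23: $10,291 + $13,353 + $19,008 = $42,652 (over)
Week 22–Week 24: $13,353 + $19,008 + $5,467 = $37,828 (under)
Week 23–Week 25: $19,008 + $5,467 + $16,376 = $40,851 (under)
Week 24–Week 26: $5,467 + $16,376 + $20,061 = $41,904 (under)
Week 25–Week 27: $16,376 + $20,061 + $994 = $37,431 (under)
Week 26–Week 28: $20,061 + $994 + $1,629 = $22,684 (under)
Week 27–Week 29: $994 + $1,629 + $19,797 = $22,420 (under)
1 window exceeds the threshold.

1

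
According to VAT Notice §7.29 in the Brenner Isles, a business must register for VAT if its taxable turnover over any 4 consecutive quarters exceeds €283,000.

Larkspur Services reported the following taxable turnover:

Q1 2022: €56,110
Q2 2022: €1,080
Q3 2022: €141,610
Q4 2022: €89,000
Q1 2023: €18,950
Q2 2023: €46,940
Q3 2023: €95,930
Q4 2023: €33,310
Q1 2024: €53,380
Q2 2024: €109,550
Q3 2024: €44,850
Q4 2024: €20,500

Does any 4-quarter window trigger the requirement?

Yes

Q1 2022–Q4 2022: €56,110 + €1,080 + €141,610 + €89,000 = €287,800 (over)
Q2 2022–Q1 2023: €1,080 + €141,610 + €89,000 + €18,950 = €250,640 (under)
Q3 2022–Q2 2023: €141,610 + €89,000 + €18,950 + €46,940 = €296,500 (over)
Q4 2022–Q3 2023: €89,000 + €18,950 + €46,940 + €95,930 = €250,820 (under)
Q1 2023–Q4 2023: €18,950 + €46,940 + €95,930 + €33,310 = €195,130 (under)
Q2 2023–Q1 2024: €46,940 + €95,930 + €33,310 + €53,380 = €229,560 (under)
Q3 2023–Q2 2024: €95,930 + €33,310 + €53,380 + €109,550 = €292,170 (over)
Q4 2023–Q3 2024: €33,310 + €53,380 + €109,550 + €44,850 = €241,090 (under)
Q1 2024–Q4 2024: €53,380 + €109,550 + €44,850 + €20,500 = €228,280 (under)
At least one window exceeds €283,000.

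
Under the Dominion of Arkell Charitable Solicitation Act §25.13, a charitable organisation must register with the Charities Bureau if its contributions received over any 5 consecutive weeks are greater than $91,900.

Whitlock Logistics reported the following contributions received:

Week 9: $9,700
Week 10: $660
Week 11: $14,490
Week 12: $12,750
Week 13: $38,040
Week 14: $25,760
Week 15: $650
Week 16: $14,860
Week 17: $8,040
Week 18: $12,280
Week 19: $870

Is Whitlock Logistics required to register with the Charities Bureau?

Week 9–Week 13: $9,700 + $660 + $14,490 + $12,750 + $38,040 = $75,640 (under)
Week 10–Week 14: $660 + $14,490 + $12,750 + $38,040 + $25,760 = $91,700 (under)
Week 11–Week 15: $14,490 + $12,750 + $38,040 + $25,760 + $650 = $91,690 (under)
Week 12–Week 16: $12,750 + $38,040 + $25,760 + $650 + $14,860 = $92,060 (over)
Week 13–Week 17: $38,040 + $25,760 + $650 + $14,860 + $8,040 = $87,350 (under)
Week 14–Week 18: $25,760 + $650 + $14,860 + $8,040 + $12,280 = $61,590 (under)
Week 15–Week 19: $650 + $14,860 + $8,040 + $12,280 + $870 = $36,700 (under)
At least one window exceeds $91,900.

Yes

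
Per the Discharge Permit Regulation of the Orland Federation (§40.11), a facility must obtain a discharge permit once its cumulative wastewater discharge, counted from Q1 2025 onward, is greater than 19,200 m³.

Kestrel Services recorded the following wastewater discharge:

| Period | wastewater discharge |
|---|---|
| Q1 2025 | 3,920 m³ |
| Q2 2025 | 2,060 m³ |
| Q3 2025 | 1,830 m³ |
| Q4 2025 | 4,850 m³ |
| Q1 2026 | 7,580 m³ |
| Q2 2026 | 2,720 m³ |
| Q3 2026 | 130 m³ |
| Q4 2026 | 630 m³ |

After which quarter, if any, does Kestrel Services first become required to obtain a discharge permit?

Through Q1 2025: 3,920 m³
Through Q2 2025: 5,980 m³
Through Q3 2025: 7,810 m³
Through Q4 2025: 12,660 m³
Through Q1 2026: 20,240 m³ ← exceeds threshold

Q1 2026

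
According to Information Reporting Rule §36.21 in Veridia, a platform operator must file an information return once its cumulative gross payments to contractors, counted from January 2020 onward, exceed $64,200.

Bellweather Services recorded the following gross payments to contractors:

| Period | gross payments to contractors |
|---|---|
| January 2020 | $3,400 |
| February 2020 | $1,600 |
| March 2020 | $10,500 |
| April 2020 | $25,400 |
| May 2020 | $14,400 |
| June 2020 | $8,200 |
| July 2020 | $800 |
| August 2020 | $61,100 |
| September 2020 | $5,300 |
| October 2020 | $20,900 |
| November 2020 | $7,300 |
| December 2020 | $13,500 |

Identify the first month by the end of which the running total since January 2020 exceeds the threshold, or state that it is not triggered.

July 2020

Through January 2020: $3,400
Through February 2020: $5,000
Through March 2020: $15,500
Through April 2020: $40,900
Through May 2020: $55,300
Through June 2020: $63,500
Through July 2020: $64,300 ← exceeds threshold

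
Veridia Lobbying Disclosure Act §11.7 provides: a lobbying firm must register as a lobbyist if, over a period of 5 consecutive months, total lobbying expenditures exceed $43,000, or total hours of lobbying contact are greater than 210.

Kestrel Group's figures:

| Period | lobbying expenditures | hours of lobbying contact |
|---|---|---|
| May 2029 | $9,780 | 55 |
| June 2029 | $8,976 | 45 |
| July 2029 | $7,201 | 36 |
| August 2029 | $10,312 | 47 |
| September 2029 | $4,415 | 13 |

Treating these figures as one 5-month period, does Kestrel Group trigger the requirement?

Total lobbying expenditures: $9,780 + $8,976 + $7,201 + $10,312 + $4,415 = $40,684 (≤ $43,000).
Total hours of lobbying contact: 55 + 45 + 36 + 47 + 13 = 196 (≤ 210).
The test is 'or': neither threshold is exceeded.

No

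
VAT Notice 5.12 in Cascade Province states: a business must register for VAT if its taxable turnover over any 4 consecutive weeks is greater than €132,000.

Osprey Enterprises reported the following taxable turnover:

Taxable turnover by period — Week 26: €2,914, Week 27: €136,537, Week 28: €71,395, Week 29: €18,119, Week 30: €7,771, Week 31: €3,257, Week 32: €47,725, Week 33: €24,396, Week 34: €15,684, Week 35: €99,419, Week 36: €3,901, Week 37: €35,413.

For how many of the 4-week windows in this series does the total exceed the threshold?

Week 26–Week 29: €2,914 + €136,537 + €71,395 + €18,119 = €228,965 (over)
Week 27–Week 30: €136,537 + €71,395 + €18,119 + €7,771 = €233,822 (over)
Week 28–Week 31: €71,395 + €18,119 + €7,771 + €3,257 = €100,542 (under)
Week 29–Week 32: €18,119 + €7,771 + €3,257 + €47,725 = €76,872 (under)
Week 30–Week 33: €7,771 + €3,257 + €47,725 + €24,396 = €83,149 (under)
Week 31–Week 34: €3,257 + €47,725 + €24,396 + €15,684 = €91,062 (under)
Week 32–Week 35: €47,725 + €24,396 + €15,684 + €99,419 = €187,224 (over)
Week 33–Week 36: €24,396 + €15,684 + €99,419 + €3,901 = €143,400 (over)
Week 34–Week 37: €15,684 + €99,419 + €3,901 + €35,413 = €154,417 (over)
5 windows exceed the threshold.

5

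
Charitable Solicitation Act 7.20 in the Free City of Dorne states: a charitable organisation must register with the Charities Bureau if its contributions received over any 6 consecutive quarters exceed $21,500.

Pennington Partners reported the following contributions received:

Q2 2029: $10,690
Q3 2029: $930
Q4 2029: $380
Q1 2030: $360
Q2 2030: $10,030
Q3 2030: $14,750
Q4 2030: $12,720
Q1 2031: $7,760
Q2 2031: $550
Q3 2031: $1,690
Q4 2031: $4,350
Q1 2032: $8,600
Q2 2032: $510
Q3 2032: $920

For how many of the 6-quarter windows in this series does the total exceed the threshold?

8

Q2 2029–Q3 2030: $10,690 + $930 + $380 + $360 + $10,030 + $14,750 = $37,140 (over)
Q3 2029–Q4 2030: $930 + $380 + $360 + $10,030 + $14,750 + $12,720 = $39,170 (over)
Q4 2029–Q1 2031: $380 + $360 + $10,030 + $14,750 + $12,720 + $7,760 = $46,000 (over)
Q1 2030–Q2 2031: $360 + $10,030 + $14,750 + $12,720 + $7,760 + $550 = $46,170 (over)
Q2 2030–Q3 2031: $10,030 + $14,750 + $12,720 + $7,760 + $550 + $1,690 = $47,500 (over)
Q3 2030–Q4 2031: $14,750 + $12,720 + $7,760 + $550 + $1,690 + $4,350 = $41,820 (over)
Q4 2030–Q1 2032: $12,720 + $7,760 + $550 + $1,690 + $4,350 + $8,600 = $35,670 (over)
Q1 2031–Q2 2032: $7,760 + $550 + $1,690 + $4,350 + $8,600 + $510 = $23,460 (over)
Q2 2031–Q3 2032: $550 + $1,690 + $4,350 + $8,600 + $510 + $920 = $16,620 (under)
8 windows exceed the threshold.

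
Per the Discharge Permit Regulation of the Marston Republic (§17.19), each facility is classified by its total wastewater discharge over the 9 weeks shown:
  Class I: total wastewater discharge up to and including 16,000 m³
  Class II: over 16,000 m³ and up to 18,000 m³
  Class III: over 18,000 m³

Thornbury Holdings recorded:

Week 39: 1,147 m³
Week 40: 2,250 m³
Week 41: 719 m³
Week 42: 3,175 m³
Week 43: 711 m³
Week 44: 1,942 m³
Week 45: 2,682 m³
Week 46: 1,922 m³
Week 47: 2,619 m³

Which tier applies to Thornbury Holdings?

Total wastewater discharge: 1,147 m³ + 2,250 m³ + 719 m³ + 3,175 m³ + 711 m³ + 1,942 m³ + 2,682 m³ + 1,922 m³ + 2,619 m³ = 17,167 m³.
16,000 m³ < 17,167 m³ ≤ 18,000 m³, so Class II applies.

Class II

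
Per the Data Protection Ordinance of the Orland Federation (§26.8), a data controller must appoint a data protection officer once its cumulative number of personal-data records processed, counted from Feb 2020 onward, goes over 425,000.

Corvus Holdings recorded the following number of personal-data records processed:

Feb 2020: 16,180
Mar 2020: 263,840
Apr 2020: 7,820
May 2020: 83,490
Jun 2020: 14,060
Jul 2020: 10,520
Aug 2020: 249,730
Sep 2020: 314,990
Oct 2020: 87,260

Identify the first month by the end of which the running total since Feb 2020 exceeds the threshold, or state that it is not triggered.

Through Feb 2020: 16,180
Through Mar 2020: 280,020
Through Apr 2020: 287,840
Through May 2020: 371,330
Through Jun 2020: 385,390
Through Jul 2020: 395,910
Through Aug 2020: 645,640 ← exceeds threshold

Aug 2020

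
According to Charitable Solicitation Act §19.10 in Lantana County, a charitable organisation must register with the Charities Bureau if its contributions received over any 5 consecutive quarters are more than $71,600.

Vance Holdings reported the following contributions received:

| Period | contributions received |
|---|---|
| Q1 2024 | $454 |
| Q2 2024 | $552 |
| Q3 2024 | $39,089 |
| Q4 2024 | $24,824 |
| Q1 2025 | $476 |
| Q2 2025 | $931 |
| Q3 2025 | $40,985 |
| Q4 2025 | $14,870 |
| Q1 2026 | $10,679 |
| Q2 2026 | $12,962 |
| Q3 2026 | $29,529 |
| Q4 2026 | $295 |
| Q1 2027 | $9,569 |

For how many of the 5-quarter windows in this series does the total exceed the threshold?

Q1 2024–Q1 2025: $454 + $552 + $39,089 + $24,824 + $476 = $65,395 (under)
Q2 2024–Q2 2025: $552 + $39,089 + $24,824 + $476 + $931 = $65,872 (under)
Q3 2024–Q3 2025: $39,089 + $24,824 + $476 + $931 + $40,985 = $106,305 (over)
Q4 2024–Q4 2025: $24,824 + $476 + $931 + $40,985 + $14,870 = $82,086 (over)
Q1 2025–Q1 2026: $476 + $931 + $40,985 + $14,870 + $10,679 = $67,941 (under)
Q2 2025–Q2 2026: $931 + $40,985 + $14,870 + $10,679 + $12,962 = $80,427 (over)
Q3 2025–Q3 2026: $40,985 + $14,870 + $10,679 + $12,962 + $29,529 = $109,025 (over)
Q4 2025–Q4 2026: $14,870 + $10,679 + $12,962 + $29,529 + $295 = $68,335 (under)
Q1 2026–Q1 2027: $10,679 + $12,962 + $29,529 + $295 + $9,569 = $63,034 (under)
4 windows exceed the threshold.

4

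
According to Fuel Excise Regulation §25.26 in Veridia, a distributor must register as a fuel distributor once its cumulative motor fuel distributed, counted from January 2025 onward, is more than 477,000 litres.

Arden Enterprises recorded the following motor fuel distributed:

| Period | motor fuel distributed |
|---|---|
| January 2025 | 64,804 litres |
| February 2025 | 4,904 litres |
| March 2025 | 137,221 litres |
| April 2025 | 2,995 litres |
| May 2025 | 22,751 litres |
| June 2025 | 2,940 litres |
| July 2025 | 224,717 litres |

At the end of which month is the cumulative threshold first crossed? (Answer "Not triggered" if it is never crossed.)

Through January 2025: 64,804 litres
Through February 2025: 69,708 litres
Through March 2025: 206,929 litres
Through April 2025: 209,924 litres
Through May 2025: 232,675 litres
Through June 2025: 235,615 litres
Through July 2025: 460,332 litres
Final cumulative total 460,332 litres ≤ 477,000 litres; the threshold is never exceeded.

Not triggered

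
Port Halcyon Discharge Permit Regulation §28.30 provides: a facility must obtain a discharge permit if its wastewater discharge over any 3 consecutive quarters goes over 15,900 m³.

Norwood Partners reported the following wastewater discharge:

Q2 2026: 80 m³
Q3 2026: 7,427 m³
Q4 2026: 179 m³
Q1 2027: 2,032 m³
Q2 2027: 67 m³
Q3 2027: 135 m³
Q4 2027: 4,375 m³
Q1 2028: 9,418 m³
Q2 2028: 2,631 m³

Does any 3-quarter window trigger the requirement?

Yes

Q2 2026–Q4 2026: 80 m³ + 7,427 m³ + 179 m³ = 7,686 m³ (under)
Q3 2026–Q1 2027: 7,427 m³ + 179 m³ + 2,032 m³ = 9,638 m³ (under)
Q4 2026–Q2 2027: 179 m³ + 2,032 m³ + 67 m³ = 2,278 m³ (under)
Q1 2027–Q3 2027: 2,032 m³ + 67 m³ + 135 m³ = 2,234 m³ (under)
Q2 2027–Q4 2027: 67 m³ + 135 m³ + 4,375 m³ = 4,577 m³ (under)
Q3 2027–Q1 2028: 135 m³ + 4,375 m³ + 9,418 m³ = 13,928 m³ (under)
Q4 2027–Q2 2028: 4,375 m³ + 9,418 m³ + 2,631 m³ = 16,424 m³ (over)
At least one window exceeds 15,900 m³.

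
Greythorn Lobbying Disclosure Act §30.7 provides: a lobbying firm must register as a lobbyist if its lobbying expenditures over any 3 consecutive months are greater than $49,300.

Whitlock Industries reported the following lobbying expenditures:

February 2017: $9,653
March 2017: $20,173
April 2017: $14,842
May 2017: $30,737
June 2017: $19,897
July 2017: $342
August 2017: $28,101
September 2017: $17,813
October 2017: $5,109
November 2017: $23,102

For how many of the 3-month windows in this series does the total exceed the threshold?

4

February 2017–April 2017: $9,653 + $20,173 + $14,842 = $44,668 (under)
March 2017–May 2017: $20,173 + $14,842 + $30,737 = $65,752 (over)
April 2017–June 2017: $14,842 + $30,737 + $19,897 = $65,476 (over)
May 2017–July 2017: $30,737 + $19,897 + $342 = $50,976 (over)
June 2017–August 2017: $19,897 + $342 + $28,101 = $48,340 (under)
July 2017–September 2017: $342 + $28,101 + $17,813 = $46,256 (under)
August 2017–October 2017: $28,101 + $17,813 + $5,109 = $51,023 (over)
September 2017–November 2017: $17,813 + $5,109 + $23,102 = $46,024 (under)
4 windows exceed the threshold.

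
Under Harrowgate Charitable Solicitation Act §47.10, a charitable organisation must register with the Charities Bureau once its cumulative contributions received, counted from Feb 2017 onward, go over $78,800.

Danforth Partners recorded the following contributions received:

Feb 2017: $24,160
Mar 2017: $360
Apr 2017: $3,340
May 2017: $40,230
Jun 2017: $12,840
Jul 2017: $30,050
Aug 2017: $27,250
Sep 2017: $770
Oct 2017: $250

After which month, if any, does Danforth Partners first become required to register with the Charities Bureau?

Jun 2017

Through Feb 2017: $24,160
Through Mar 2017: $24,520
Through Apr 2017: $27,860
Through May 2017: $68,090
Through Jun 2017: $80,930 ← exceeds threshold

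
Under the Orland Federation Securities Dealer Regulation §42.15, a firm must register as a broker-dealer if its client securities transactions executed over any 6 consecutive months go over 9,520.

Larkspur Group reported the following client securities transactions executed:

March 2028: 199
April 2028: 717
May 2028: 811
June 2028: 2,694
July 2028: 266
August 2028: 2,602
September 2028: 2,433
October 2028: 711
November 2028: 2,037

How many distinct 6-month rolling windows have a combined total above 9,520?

March 2028–August 2028: 199 + 717 + 811 + 2,694 + 266 + 2,602 = 7,289 (under)
April 2028–September 2028: 717 + 811 + 2,694 + 266 + 2,602 + 2,433 = 9,523 (over)
May 2028–October 2028: 811 + 2,694 + 266 + 2,602 + 2,433 + 711 = 9,517 (under)
June 2028–November 2028: 2,694 + 266 + 2,602 + 2,433 + 711 + 2,037 = 10,743 (over)
2 windows exceed the threshold.

2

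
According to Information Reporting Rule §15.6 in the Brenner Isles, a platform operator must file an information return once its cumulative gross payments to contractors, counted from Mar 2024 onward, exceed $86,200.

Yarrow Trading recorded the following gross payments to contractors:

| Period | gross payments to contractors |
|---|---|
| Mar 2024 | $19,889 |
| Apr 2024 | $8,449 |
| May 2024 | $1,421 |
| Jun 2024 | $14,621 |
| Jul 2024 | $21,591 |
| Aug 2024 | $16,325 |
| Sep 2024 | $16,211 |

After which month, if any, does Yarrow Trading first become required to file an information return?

Sep 2024

Through Mar 2024: $19,889
Through Apr 2024: $28,338
Through May 2024: $29,759
Through Jun 2024: $44,380
Through Jul 2024: $65,971
Through Aug 2024: $82,296
Through Sep 2024: $98,507 ← exceeds threshold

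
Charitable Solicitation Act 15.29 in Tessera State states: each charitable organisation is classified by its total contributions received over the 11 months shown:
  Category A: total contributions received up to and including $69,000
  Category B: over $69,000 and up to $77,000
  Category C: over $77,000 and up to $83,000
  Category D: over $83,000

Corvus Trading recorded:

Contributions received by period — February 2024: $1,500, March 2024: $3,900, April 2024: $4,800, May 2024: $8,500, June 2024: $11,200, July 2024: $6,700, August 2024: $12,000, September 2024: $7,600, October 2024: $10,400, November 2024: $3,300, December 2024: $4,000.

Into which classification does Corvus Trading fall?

Total contributions received: $1,500 + $3,900 + $4,800 + $8,500 + $11,200 + $6,700 + $12,000 + $7,600 + $10,400 + $3,300 + $4,000 = $73,900.
$69,000 < $73,900 ≤ $77,000, so Category B applies.

Category B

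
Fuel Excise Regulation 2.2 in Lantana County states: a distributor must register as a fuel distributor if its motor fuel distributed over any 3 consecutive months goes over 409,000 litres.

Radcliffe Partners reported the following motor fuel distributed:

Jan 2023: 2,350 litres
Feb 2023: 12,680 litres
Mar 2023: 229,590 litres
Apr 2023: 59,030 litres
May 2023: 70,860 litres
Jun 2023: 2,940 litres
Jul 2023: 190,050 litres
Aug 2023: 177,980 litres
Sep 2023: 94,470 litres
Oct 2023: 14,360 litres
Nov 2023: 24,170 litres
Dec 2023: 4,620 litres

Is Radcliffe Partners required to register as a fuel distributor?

Jan 2023–Mar 2023: 2,350 litres + 12,680 litres + 229,590 litres = 244,620 litres (under)
Feb 2023–Apr 2023: 12,680 litres + 229,590 litres + 59,030 litres = 301,300 litres (under)
Mar 2023–May 2023: 229,590 litres + 59,030 litres + 70,860 litres = 359,480 litres (under)
Apr 2023–Jun 2023: 59,030 litres + 70,860 litres + 2,940 litres = 132,830 litres (under)
May 2023–Jul 2023: 70,860 litres + 2,940 litres + 190,050 litres = 263,850 litres (under)
Jun 2023–Aug 2023: 2,940 litres + 190,050 litres + 177,980 litres = 370,970 litres (under)
Jul 2023–Sep 2023: 190,050 litres + 177,980 litres + 94,470 litres = 462,500 litres (over)
Aug 2023–Oct 2023: 177,980 litres + 94,470 litres + 14,360 litres = 286,810 litres (under)
Sep 2023–Nov 2023: 94,470 litres + 14,360 litres + 24,170 litres = 133,000 litres (under)
Oct 2023–Dec 2023: 14,360 litres + 24,170 litres + 4,620 litres = 43,150 litres (under)
At least one window exceeds 409,000 litres.

Yes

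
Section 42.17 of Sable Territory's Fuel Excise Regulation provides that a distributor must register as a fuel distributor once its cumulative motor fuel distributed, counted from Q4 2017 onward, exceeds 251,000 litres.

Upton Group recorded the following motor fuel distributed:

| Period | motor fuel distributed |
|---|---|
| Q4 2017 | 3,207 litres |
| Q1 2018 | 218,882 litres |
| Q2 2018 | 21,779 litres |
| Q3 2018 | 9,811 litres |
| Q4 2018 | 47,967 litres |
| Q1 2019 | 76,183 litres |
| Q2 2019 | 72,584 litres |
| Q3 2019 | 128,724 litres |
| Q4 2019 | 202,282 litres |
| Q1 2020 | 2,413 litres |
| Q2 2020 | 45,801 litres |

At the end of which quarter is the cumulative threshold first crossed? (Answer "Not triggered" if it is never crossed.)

Q3 2018

Through Q4 2017: 3,207 litres
Through Q1 2018: 222,089 litres
Through Q2 2018: 243,868 litres
Through Q3 2018: 253,679 litres ← exceeds threshold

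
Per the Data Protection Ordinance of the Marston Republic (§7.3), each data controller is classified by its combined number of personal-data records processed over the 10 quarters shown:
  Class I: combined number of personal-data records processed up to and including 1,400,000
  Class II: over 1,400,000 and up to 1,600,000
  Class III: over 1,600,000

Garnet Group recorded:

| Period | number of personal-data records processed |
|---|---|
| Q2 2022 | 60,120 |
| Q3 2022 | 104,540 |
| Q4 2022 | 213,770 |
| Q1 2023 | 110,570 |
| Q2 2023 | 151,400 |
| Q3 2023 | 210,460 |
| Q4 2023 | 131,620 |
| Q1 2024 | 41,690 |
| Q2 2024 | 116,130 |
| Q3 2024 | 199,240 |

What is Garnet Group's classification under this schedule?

Class I

Combined number of personal-data records processed: 60,120 + 104,540 + 213,770 + 110,570 + 151,400 + 210,460 + 131,620 + 41,690 + 116,130 + 199,240 = 1,339,540.
1,339,540 ≤ 1,400,000, so Class I applies.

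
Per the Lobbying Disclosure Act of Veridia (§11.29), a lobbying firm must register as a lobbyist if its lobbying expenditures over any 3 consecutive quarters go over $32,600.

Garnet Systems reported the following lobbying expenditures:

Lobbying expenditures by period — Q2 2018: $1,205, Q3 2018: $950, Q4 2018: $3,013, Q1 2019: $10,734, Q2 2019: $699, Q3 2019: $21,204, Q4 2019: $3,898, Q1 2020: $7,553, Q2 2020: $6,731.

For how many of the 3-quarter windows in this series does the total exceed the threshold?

2

Q2 2018–Q4 2018: $1,205 + $950 + $3,013 = $5,168 (under)
Q3 2018–Q1 2019: $950 + $3,013 + $10,734 = $14,697 (under)
Q4 2018–Q2 2019: $3,013 + $10,734 + $699 = $14,446 (under)
Q1 2019–Q3 2019: $10,734 + $699 + $21,204 = $32,637 (over)
Q2 2019–Q4 2019: $699 + $21,204 + $3,898 = $25,801 (under)
Q3 2019–Q1 2020: $21,204 + $3,898 + $7,553 = $32,655 (over)
Q4 2019–Q2 2020: $3,898 + $7,553 + $6,731 = $18,182 (under)
2 windows exceed the threshold.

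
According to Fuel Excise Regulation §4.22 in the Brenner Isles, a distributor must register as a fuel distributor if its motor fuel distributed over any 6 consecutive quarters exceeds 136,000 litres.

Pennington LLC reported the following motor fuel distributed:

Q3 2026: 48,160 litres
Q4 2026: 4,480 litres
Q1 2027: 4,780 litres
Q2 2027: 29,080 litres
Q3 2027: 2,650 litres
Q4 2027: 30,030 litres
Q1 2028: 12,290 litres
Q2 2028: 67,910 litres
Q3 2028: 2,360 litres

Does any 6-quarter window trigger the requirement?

Q3 2026–Q4 2027: 48,160 litres + 4,480 litres + 4,780 litres + 29,080 litres + 2,650 litres + 30,030 litres = 119,180 litres (under)
Q4 2026–Q1 2028: 4,480 litres + 4,780 litres + 29,080 litres + 2,650 litres + 30,030 litres + 12,290 litres = 83,310 litres (under)
Q1 2027–Q2 2028: 4,780 litres + 29,080 litres + 2,650 litres + 30,030 litres + 12,290 litres + 67,910 litres = 146,740 litres (over)
Q2 2027–Q3 2028: 29,080 litres + 2,650 litres + 30,030 litres + 12,290 litres + 67,910 litres + 2,360 litres = 144,320 litres (over)
At least one window exceeds 136,000 litres.

Yes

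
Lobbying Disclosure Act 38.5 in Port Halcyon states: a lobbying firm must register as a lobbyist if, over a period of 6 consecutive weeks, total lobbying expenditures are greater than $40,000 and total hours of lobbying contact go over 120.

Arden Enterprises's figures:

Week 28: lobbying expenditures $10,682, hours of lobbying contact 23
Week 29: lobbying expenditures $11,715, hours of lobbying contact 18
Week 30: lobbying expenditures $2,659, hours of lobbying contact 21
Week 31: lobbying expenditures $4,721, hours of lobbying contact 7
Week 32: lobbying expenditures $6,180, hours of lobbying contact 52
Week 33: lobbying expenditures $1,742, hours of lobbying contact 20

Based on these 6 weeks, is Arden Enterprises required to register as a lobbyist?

No

Total lobbying expenditures: $10,682 + $11,715 + $2,659 + $4,721 + $6,180 + $1,742 = $37,699 (≤ $40,000).
Total hours of lobbying contact: 23 + 18 + 21 + 7 + 52 + 20 = 141 (> 120).
The test is 'and': the rule requires both, and at least one is not exceeded.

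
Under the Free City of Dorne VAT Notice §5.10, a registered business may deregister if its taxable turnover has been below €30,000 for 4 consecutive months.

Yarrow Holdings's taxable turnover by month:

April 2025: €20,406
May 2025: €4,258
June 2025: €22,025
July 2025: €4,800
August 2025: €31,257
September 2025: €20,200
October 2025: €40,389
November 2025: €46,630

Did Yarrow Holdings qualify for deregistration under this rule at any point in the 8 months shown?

Yes

Months below €30,000: April 2025, May 2025, June 2025, July 2025, September 2025.
Longest run of consecutive months below the threshold: 4.
4 ≥ 4, so Yarrow Holdings became eligible.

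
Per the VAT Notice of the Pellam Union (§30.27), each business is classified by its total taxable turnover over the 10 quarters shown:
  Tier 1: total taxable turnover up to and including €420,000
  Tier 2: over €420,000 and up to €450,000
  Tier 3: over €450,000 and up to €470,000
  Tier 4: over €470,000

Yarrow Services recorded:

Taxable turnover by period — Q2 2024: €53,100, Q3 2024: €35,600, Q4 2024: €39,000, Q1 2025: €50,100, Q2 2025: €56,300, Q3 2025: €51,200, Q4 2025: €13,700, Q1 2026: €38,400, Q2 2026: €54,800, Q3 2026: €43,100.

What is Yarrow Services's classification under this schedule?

Total taxable turnover: €53,100 + €35,600 + €39,000 + €50,100 + €56,300 + €51,200 + €13,700 + €38,400 + €54,800 + €43,100 = €435,300.
€420,000 < €435,300 ≤ €450,000, so Tier 2 applies.

Tier 2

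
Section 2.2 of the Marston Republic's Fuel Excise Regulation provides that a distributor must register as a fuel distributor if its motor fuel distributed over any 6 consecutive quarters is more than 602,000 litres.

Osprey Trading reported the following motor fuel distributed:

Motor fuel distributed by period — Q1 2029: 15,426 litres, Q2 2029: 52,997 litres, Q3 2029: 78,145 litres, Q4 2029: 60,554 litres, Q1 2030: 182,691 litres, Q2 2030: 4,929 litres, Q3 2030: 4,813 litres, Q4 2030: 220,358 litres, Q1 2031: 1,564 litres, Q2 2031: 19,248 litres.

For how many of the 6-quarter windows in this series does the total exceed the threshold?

Q1 2029–Q2 2030: 15,426 litres + 52,997 litres + 78,145 litres + 60,554 litres + 182,691 litres + 4,929 litres = 394,742 litres (under)
Q2 2029–Q3 2030: 52,997 litres + 78,145 litres + 60,554 litres + 182,691 litres + 4,929 litres + 4,813 litres = 384,129 litres (under)
Q3 2029–Q4 2030: 78,145 litres + 60,554 litres + 182,691 litres + 4,929 litres + 4,813 litres + 220,358 litres = 551,490 litres (under)
Q4 2029–Q1 2031: 60,554 litres + 182,691 litres + 4,929 litres + 4,813 litres + 220,358 litres + 1,564 litres = 474,909 litres (under)
Q1 2030–Q2 2031: 182,691 litres + 4,929 litres + 4,813 litres + 220,358 litres + 1,564 litres + 19,248 litres = 433,603 litres (under)
0 windows exceed the threshold.

0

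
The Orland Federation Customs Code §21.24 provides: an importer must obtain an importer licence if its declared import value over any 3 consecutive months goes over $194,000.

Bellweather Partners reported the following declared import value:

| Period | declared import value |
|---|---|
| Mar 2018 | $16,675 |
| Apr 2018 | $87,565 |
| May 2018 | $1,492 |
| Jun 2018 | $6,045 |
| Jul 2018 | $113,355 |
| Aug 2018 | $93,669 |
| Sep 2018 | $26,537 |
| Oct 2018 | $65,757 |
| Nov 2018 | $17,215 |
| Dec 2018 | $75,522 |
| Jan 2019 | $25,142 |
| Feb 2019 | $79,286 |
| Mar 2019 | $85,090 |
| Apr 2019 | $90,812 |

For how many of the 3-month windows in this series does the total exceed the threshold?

Mar 2018–May 2018: $16,675 + $87,565 + $1,492 = $105,732 (under)
Apr 2018–Jun 2018: $87,565 + $1,492 + $6,045 = $95,102 (under)
May 2018–Jul 2018: $1,492 + $6,045 + $113,355 = $120,892 (under)
Jun 2018–Aug 2018: $6,045 + $113,355 + $93,669 = $213,069 (over)
Jul 2018–Sep 2018: $113,355 + $93,669 + $26,537 = $233,561 (over)
Aug 2018–Oct 2018: $93,669 + $26,537 + $65,757 = $185,963 (under)
Sep 2018–Nov 2018: $26,537 + $65,757 + $17,215 = $109,509 (under)
Oct 2018–Dec 2018: $65,757 + $17,215 + $75,522 = $158,494 (under)
Nov 2018–Jan 2019: $17,215 + $75,522 + $25,142 = $117,879 (under)
Dec 2018–Feb 2019: $75,522 + $25,142 + $79,286 = $179,950 (under)
Jan 2019–Mar 2019: $25,142 + $79,286 + $85,090 = $189,518 (under)
Feb 2019–Apr 2019: $79,286 + $85,090 + $90,812 = $255,188 (over)
3 windows exceed the threshold.

3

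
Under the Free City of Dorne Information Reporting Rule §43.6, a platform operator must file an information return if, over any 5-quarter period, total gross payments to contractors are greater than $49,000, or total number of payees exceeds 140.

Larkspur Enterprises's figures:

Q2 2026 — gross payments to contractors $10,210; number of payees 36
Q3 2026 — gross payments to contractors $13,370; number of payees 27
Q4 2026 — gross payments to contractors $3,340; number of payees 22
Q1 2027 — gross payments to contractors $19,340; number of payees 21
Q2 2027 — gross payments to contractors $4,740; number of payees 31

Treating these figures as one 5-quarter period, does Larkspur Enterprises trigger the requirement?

Yes

Total gross payments to contractors: $10,210 + $13,370 + $3,340 + $19,340 + $4,740 = $51,000 (> $49,000).
Total number of payees: 36 + 27 + 22 + 21 + 31 = 137 (≤ 140).
The test is 'or': at least one threshold is exceeded.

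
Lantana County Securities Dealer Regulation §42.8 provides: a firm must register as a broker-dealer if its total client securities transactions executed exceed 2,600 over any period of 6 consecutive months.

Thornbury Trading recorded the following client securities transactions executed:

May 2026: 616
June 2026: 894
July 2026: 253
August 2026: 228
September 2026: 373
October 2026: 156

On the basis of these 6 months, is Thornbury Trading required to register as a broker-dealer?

Total client securities transactions executed: 616 + 894 + 253 + 228 + 373 + 156 = 2,520.
2,520 ≤ 2,600, so the threshold is not exceeded.

No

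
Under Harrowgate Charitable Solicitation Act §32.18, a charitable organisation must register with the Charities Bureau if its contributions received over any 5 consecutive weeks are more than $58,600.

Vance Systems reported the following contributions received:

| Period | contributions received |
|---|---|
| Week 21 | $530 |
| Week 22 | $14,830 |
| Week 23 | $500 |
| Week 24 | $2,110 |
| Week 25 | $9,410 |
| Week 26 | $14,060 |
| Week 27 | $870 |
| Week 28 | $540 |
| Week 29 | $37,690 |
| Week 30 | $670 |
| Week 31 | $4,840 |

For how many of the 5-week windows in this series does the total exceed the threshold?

1

Week 21–Week 25: $530 + $14,830 + $500 + $2,110 + $9,410 = $27,380 (under)
Week 22–Week 26: $14,830 + $500 + $2,110 + $9,410 + $14,060 = $40,910 (under)
Week 23–Week 27: $500 + $2,110 + $9,410 + $14,060 + $870 = $26,950 (under)
Week 24–Week 28: $2,110 + $9,410 + $14,060 + $870 + $540 = $26,990 (under)
Week 25–Week 29: $9,410 + $14,060 + $870 + $540 + $37,690 = $62,570 (over)
Week 26–Week 30: $14,060 + $870 + $540 + $37,690 + $670 = $53,830 (under)
Week 27–Week 31: $870 + $540 + $37,690 + $670 + $4,840 = $44,610 (under)
1 window exceeds the threshold.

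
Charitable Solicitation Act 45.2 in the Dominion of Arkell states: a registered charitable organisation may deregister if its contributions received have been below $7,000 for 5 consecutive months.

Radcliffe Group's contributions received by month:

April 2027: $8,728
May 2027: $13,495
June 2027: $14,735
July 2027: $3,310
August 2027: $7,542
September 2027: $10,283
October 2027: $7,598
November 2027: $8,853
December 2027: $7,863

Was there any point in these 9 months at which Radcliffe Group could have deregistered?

Months below $7,000: July 2027.
Longest run of consecutive months below the threshold: 1.
1 < 5, so Radcliffe Group never became eligible.

No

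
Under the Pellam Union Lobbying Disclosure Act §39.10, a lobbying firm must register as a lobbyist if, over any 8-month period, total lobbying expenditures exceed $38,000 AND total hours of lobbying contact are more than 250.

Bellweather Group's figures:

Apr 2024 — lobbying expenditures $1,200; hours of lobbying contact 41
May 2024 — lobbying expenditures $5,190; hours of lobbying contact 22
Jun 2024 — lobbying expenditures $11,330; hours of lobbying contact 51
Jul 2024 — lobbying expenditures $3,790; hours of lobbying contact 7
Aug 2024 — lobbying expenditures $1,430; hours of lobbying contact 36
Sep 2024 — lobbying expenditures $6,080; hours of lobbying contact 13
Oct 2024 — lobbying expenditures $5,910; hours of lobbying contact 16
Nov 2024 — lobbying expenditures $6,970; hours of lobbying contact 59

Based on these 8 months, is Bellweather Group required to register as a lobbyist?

No

Total lobbying expenditures: $1,200 + $5,190 + $11,330 + $3,790 + $1,430 + $6,080 + $5,910 + $6,970 = $41,900 (> $38,000).
Total hours of lobbying contact: 41 + 22 + 51 + 7 + 36 + 13 + 16 + 59 = 245 (≤ 250).
The test is 'and': the rule requires both, and at least one is not exceeded.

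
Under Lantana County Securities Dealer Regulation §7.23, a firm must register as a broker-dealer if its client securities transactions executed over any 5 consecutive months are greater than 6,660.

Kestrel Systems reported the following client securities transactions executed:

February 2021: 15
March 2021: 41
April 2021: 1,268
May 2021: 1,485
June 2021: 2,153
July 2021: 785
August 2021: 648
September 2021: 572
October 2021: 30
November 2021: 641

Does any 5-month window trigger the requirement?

No

February 2021–June 2021: 15 + 41 + 1,268 + 1,485 + 2,153 = 4,962 (under)
March 2021–July 2021: 41 + 1,268 + 1,485 + 2,153 + 785 = 5,732 (under)
April 2021–August 2021: 1,268 + 1,485 + 2,153 + 785 + 648 = 6,339 (under)
May 2021–September 2021: 1,485 + 2,153 + 785 + 648 + 572 = 5,643 (under)
June 2021–October 2021: 2,153 + 785 + 648 + 572 + 30 = 4,188 (under)
July 2021–November 2021: 785 + 648 + 572 + 30 + 641 = 2,676 (under)
No window exceeds 6,660.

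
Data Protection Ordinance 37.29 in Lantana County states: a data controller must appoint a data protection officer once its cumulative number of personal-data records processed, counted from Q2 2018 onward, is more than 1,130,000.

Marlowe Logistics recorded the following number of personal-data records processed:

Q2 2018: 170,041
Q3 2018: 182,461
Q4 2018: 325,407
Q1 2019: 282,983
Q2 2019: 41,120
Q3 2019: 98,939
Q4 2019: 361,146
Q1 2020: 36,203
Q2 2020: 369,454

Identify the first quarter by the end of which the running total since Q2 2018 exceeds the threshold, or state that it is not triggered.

Through Q2 2018: 170,041
Through Q3 2018: 352,502
Through Q4 2018: 677,909
Through Q1 2019: 960,892
Through Q2 2019: 1,002,012
Through Q3 2019: 1,100,951
Through Q4 2019: 1,462,097 ← exceeds threshold

Q4 2019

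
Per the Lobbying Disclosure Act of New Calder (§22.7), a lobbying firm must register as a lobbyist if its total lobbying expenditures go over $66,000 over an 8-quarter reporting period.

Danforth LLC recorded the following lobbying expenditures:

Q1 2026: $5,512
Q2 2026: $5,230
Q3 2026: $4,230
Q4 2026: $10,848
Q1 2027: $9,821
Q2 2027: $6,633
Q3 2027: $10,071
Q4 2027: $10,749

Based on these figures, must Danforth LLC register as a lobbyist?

Total lobbying expenditures: $5,512 + $5,230 + $4,230 + $10,848 + $9,821 + $6,633 + $10,071 + $10,749 = $63,094.
$63,094 ≤ $66,000, so the threshold is not exceeded.

No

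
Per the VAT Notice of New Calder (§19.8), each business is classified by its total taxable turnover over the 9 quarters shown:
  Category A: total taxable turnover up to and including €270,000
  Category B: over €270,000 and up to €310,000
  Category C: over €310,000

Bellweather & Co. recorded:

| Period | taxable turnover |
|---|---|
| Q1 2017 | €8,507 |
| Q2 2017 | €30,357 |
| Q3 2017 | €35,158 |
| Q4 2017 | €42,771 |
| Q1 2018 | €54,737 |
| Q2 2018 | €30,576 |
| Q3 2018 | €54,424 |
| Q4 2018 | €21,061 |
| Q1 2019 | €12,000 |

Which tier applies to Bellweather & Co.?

Total taxable turnover: €8,507 + €30,357 + €35,158 + €42,771 + €54,737 + €30,576 + €54,424 + €21,061 + €12,000 = €289,591.
€270,000 < €289,591 ≤ €310,000, so Category B applies.

Category B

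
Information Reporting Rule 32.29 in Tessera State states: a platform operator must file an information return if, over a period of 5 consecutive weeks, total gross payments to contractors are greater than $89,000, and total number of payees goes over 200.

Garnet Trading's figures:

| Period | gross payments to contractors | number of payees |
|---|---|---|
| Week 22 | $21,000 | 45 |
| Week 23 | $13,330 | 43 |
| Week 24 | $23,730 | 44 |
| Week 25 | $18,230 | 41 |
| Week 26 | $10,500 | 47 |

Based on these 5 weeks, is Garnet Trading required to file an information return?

Total gross payments to contractors: $21,000 + $13,330 + $23,730 + $18,230 + $10,500 = $86,790 (≤ $89,000).
Total number of payees: 45 + 43 + 44 + 41 + 47 = 220 (> 200).
The test is 'and': the rule requires both, and at least one is not exceeded.

No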